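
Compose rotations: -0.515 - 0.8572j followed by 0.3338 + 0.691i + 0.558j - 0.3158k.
0.3064 - 0.6266i - 0.5735j - 0.4297k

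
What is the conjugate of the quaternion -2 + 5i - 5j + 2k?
-2 - 5i + 5j - 2k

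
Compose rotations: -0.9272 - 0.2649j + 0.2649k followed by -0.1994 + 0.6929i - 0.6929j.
0.0013 - 0.826i + 0.5117j - 0.2364k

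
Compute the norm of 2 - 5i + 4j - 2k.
7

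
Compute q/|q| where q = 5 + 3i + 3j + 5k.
0.6063 + 0.3638i + 0.3638j + 0.6063k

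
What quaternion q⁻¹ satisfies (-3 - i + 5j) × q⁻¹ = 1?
-0.0857 + 0.0286i - 0.1429j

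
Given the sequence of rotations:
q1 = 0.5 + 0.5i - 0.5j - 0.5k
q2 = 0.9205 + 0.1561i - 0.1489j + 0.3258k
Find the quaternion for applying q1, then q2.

q2 · q1 = 0.4707 + 0.7756i - 0.2938j - 0.3009k
0.4707 + 0.7756i - 0.2938j - 0.3009k


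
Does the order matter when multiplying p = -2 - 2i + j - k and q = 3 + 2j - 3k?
Yes: pq = -11 - 7i - 7j - k ≠ -11 - 5i + 5j + 7k = qp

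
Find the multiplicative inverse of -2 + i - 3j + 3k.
-0.087 - 0.0435i + 0.1304j - 0.1304k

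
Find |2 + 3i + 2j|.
√17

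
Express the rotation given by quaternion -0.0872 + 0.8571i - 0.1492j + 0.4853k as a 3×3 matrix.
[[0.4844, -0.1711, 0.8579], [-0.3404, -0.9403, 0.0047], [0.8059, -0.2943, -0.5138]]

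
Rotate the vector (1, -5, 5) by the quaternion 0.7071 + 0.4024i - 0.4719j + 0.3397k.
(2.655, -6.575, 0.852)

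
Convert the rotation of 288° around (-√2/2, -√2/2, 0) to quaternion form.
-0.809 - 0.4156i - 0.4156j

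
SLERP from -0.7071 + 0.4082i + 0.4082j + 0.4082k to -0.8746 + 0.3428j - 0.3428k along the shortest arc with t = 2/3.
-0.898 + 0.1542i + 0.4015j - 0.0931k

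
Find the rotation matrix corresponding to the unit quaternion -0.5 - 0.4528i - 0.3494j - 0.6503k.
[[-0.0899, -0.3339, 0.9383], [0.9667, -0.2558, 0.0016], [0.2395, 0.9072, 0.3458]]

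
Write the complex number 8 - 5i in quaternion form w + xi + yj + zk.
8 - 5i + 0j + 0k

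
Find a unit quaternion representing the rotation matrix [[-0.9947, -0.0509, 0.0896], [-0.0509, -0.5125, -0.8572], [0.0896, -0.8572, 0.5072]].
0.0516i - 0.4937j + 0.8681k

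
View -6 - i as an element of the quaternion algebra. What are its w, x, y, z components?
-6 - i + 0j + 0k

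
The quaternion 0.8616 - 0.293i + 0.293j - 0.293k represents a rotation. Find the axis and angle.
axis = (-√3/3, √3/3, -√3/3), θ = 61°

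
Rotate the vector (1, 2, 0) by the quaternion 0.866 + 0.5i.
(1, 1, 1.732)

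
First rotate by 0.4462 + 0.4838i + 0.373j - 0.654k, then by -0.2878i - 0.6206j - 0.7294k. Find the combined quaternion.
-0.1063 + 0.5495i - 0.818j - 0.1326k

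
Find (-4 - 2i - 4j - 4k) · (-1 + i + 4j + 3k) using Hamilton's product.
34 + 2i - 10j - 12k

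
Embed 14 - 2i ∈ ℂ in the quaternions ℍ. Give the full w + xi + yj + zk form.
14 - 2i + 0j + 0k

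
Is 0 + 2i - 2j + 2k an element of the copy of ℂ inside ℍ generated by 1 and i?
No. The quaternion 2i - 2j + 2k has j-coefficient y = -2 and k-coefficient z = 2, not both zero, so it does not lie in the complex subalgebra spanned by 1 and i.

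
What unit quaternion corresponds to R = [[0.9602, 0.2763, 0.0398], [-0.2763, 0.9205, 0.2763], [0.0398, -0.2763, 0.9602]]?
0.9799 - 0.141i - 0.141k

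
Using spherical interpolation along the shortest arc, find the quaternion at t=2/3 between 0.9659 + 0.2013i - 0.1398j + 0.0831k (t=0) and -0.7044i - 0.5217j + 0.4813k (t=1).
0.4751 + 0.7024i + 0.3781j - 0.3714k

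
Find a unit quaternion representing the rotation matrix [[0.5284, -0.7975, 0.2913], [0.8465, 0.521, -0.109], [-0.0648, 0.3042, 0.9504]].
0.866 + 0.1193i + 0.1028j + 0.4746k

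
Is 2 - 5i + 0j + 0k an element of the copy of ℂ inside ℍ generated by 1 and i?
Yes. The quaternion 2 - 5i has j- and k-coefficients y = z = 0, so it lies in the complex subalgebra spanned by 1 and i.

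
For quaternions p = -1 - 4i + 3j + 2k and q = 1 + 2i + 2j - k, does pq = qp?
No: pq = 3 - 13i + j - 11k ≠ 3 + i + j + 17k = qp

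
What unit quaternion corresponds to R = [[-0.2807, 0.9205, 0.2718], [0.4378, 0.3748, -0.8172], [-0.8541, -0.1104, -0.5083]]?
0.3827 + 0.4617i + 0.7355j - 0.3153k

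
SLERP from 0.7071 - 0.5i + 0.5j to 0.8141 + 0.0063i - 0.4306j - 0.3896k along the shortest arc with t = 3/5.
0.928 - 0.2438i - 0.0569j - 0.2761k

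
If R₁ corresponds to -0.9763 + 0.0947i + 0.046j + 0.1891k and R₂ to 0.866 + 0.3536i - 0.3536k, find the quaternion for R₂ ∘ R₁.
-0.8121 - 0.2469i - 0.0605j + 0.5252k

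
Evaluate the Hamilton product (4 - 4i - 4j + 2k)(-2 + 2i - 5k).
10 + 36i - 8j - 16k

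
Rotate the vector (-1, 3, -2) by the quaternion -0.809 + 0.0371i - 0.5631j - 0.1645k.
(-3.033, 2.114, 0.573)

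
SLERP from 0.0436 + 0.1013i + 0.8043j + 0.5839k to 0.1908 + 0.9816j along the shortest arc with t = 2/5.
0.1084 + 0.0636i + 0.9218j + 0.3667k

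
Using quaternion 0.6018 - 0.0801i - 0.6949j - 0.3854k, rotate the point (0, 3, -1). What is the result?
(2.5, 1.438, 1.296)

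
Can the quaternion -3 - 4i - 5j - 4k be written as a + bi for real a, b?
No. The quaternion -3 - 4i - 5j - 4k has j-coefficient y = -5 and k-coefficient z = -4, not both zero, so it does not lie in the complex subalgebra spanned by 1 and i.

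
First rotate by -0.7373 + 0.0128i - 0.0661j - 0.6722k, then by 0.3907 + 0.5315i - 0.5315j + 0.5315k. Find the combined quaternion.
0.0273 + 0.0055i + 0.7301j - 0.6828k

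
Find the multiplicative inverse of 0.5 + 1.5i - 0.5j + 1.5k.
0.1 - 0.3i + 0.1j - 0.3k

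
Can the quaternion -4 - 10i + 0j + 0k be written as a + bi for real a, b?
Yes. The quaternion -4 - 10i has j- and k-coefficients y = z = 0, so it lies in the complex subalgebra spanned by 1 and i.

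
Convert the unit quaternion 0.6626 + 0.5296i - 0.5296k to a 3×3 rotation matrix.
[[0.439, 0.7018, -0.561], [-0.7018, -0.1219, -0.7018], [-0.561, 0.7018, 0.439]]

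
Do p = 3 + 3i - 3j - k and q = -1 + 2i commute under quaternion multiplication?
No: pq = -9 + 3i + j + 7k ≠ -9 + 3i + 5j - 5k = qp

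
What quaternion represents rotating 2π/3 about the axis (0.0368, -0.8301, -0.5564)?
0.5 + 0.0319i - 0.7189j - 0.4819k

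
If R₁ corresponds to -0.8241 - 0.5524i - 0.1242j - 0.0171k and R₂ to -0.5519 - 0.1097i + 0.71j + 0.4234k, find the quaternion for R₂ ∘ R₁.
0.4896 + 0.4357i - 0.7523j + 0.0663k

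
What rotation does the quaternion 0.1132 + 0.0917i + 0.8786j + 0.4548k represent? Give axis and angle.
axis = (0.0923, 0.8843, 0.4577), θ = 167°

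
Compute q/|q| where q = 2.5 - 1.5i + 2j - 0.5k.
0.7001 - 0.4201i + 0.5601j - 0.14k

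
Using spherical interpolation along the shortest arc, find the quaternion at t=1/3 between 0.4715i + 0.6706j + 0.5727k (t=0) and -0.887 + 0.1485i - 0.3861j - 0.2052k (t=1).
0.3798 + 0.3051i + 0.6897j + 0.5357k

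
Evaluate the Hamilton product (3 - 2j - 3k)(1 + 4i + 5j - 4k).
1 + 35i + j - 7k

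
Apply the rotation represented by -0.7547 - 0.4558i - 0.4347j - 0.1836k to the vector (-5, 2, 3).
(-0.064, -3.918, 4.759)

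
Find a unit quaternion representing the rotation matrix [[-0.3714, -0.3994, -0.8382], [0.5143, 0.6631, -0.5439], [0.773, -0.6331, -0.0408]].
0.5592 - 0.0399i - 0.7203j + 0.4085k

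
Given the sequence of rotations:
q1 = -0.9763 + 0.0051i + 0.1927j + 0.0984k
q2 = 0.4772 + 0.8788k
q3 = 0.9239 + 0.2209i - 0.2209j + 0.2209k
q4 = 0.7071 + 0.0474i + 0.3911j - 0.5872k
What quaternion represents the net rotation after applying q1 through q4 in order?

q2 · q1 = -0.5524 - 0.1669i + 0.0964j - 0.811k
q3 · q2 · q1 = -0.273 - 0.1184i + 0.3534j - 0.8869k
q4 · q3 · q2 · q1 = -0.8464 - 0.236i + 0.2547j - 0.4038k
-0.8464 - 0.236i + 0.2547j - 0.4038k


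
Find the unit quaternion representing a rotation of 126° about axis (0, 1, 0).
0.454 + 0.891j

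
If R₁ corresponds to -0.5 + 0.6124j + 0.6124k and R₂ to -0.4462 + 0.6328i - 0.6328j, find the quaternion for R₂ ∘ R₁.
0.6106 - 0.7039i - 0.3444j + 0.1143k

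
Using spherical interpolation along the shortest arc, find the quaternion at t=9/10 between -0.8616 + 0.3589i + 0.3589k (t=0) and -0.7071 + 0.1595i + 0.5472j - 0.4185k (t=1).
-0.7629 + 0.1918i + 0.5104j - 0.3474k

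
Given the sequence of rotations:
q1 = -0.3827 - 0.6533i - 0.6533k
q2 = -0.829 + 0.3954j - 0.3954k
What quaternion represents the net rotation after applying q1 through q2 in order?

q2 · q1 = 0.0589 + 0.2833i + 0.107j + 0.9512k
0.0589 + 0.2833i + 0.107j + 0.9512k


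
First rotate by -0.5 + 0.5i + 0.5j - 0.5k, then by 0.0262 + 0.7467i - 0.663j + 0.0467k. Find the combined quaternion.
-0.0316 - 0.0521i + 0.7413j + 0.6684k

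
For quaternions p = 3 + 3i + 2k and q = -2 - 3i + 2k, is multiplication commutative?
No: pq = -1 - 15i - 12j + 2k ≠ -1 - 15i + 12j + 2k = qp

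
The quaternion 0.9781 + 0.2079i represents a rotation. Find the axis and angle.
axis = (1, 0, 0), θ = 24°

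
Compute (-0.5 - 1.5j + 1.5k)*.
-0.5 + 1.5j - 1.5k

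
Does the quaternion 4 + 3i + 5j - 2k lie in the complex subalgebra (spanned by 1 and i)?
No. The quaternion 4 + 3i + 5j - 2k has j-coefficient y = 5 and k-coefficient z = -2, not both zero, so it does not lie in the complex subalgebra spanned by 1 and i.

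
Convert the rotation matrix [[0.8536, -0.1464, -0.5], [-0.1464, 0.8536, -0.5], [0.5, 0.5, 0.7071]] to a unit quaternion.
0.9239 + 0.2706i - 0.2706j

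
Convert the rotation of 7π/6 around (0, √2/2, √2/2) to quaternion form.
-0.2588 + 0.683j + 0.683k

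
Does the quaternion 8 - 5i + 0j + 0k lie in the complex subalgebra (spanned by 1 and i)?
Yes. The quaternion 8 - 5i has j- and k-coefficients y = z = 0, so it lies in the complex subalgebra spanned by 1 and i.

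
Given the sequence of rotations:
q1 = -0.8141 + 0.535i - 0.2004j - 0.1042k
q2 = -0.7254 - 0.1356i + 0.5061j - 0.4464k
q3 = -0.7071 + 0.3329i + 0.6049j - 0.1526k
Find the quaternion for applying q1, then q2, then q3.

q2 · q1 = 0.718 - 0.4199i - 0.5196j + 0.1954k
q3 · q2 · q1 = -0.0238 + 0.5748i + 0.8008j - 0.1667k
-0.0238 + 0.5748i + 0.8008j - 0.1667k


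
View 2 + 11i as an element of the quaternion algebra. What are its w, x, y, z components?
2 + 11i + 0j + 0k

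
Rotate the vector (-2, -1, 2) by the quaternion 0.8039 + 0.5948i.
(-2, -2.205, -0.371)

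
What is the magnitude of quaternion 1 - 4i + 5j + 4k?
√58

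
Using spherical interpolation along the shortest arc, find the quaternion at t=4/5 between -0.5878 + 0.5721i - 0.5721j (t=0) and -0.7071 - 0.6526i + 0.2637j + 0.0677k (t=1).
0.4844 + 0.7702i - 0.4101j - 0.0627k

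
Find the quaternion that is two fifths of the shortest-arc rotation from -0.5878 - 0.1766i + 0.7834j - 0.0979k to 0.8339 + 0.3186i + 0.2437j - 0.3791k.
-0.8425 - 0.2875i + 0.4392j + 0.121k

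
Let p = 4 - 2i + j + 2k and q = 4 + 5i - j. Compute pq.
27 + 14i + 10j + 5k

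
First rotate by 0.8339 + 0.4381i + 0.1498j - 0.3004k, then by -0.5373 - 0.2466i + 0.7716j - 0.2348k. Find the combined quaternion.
-0.5261 - 0.6376i + 0.386j - 0.4094k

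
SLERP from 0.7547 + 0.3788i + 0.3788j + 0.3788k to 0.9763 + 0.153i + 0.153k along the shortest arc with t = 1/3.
0.8581 + 0.3132i + 0.2598j + 0.3132k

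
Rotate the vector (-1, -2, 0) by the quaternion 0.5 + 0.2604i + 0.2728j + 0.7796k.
(1.639, -0.219, -1.505)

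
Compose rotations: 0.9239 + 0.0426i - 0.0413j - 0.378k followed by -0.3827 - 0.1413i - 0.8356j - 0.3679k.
-0.5211 + 0.1538i - 0.8253j - 0.1538k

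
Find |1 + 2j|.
√5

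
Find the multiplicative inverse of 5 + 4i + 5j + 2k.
0.0714 - 0.0571i - 0.0714j - 0.0286k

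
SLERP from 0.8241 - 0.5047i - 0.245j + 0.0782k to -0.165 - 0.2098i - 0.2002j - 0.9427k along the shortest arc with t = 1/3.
0.7792 - 0.3265i - 0.1108j + 0.5234k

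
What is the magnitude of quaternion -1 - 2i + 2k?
3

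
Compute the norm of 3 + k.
√10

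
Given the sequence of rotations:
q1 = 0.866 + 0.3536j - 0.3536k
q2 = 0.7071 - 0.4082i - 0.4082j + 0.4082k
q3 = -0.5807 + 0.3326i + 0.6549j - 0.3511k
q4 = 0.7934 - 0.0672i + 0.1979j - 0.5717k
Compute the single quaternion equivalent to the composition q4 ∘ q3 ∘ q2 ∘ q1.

q2 · q1 = 0.901 - 0.3535i - 0.2478j - 0.0409k
q3 · q2 · q1 = -0.2577 + 0.3912i + 0.8717j - 0.1435k
q4 · q3 · q2 · q1 = -0.4327 + 0.7976i + 0.4073j - 0.1025k
-0.4327 + 0.7976i + 0.4073j - 0.1025k


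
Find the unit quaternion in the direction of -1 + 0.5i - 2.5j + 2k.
-0.2949 + 0.1474i - 0.7372j + 0.5898k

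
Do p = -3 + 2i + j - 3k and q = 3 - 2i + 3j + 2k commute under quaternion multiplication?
No: pq = -2 + 23i - 4j - 7k ≠ -2 + i - 8j - 23k = qp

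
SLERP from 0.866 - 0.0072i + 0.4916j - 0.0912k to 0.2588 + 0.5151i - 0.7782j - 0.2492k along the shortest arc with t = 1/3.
0.5934 - 0.2447i + 0.7657j + 0.0404k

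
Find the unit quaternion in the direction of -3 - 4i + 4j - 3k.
-0.4243 - 0.5657i + 0.5657j - 0.4243k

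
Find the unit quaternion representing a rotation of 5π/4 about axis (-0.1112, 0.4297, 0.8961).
-0.3827 - 0.1027i + 0.397j + 0.8279k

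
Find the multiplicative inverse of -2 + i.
-0.4 - 0.2i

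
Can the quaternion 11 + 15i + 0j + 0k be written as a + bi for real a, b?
Yes. The quaternion 11 + 15i has j- and k-coefficients y = z = 0, so it lies in the complex subalgebra spanned by 1 and i.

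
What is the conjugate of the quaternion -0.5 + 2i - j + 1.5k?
-0.5 - 2i + j - 1.5k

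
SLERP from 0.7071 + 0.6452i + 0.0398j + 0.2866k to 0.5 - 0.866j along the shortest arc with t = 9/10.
0.5679 + 0.0846i - 0.8178j + 0.0376k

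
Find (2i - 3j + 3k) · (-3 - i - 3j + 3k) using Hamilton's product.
-16 - 6i - 18k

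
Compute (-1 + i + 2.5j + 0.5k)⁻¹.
-0.1176 - 0.1176i - 0.2941j - 0.0588k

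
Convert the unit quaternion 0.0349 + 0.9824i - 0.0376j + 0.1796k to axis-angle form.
axis = (0.983, -0.0376, 0.1797), θ = 176°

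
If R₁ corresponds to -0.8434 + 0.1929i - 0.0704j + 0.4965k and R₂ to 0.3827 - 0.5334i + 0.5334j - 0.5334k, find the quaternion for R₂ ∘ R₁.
0.0825 + 0.751i - 0.3149j + 0.5745k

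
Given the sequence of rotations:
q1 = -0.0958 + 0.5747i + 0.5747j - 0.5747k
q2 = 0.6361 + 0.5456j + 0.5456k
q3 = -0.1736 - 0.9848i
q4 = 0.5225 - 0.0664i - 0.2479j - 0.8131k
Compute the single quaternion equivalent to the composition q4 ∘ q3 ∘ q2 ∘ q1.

q2 · q1 = -0.0609 - 0.2615i + 0.6269j - 0.7314k
q3 · q2 · q1 = -0.247 + 0.1054i - 0.8291j - 0.4904k
q4 · q3 · q2 · q1 = -0.7263 - 0.4811i - 0.4902j + 0.0258k
-0.7263 - 0.4811i - 0.4902j + 0.0258k


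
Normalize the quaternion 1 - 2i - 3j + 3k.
0.2085 - 0.417i - 0.6255j + 0.6255k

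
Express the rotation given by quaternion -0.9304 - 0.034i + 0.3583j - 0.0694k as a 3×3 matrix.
[[0.7336, -0.1535, -0.662], [0.1048, 0.9881, -0.113], [0.6714, 0.0135, 0.7409]]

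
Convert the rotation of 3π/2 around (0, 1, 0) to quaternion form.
-0.7071 + 0.7071j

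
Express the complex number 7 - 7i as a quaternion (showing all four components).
7 - 7i + 0j + 0k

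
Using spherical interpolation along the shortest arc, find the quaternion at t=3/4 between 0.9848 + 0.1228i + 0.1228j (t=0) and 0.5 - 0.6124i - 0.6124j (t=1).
0.7373 - 0.4777i - 0.4777j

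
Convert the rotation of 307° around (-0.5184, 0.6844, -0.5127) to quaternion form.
-0.8949 - 0.2313i + 0.3054j - 0.2288k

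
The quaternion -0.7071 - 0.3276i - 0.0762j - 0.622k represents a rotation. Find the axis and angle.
axis = (-0.4633, -0.1078, -0.8796), θ = 3π/2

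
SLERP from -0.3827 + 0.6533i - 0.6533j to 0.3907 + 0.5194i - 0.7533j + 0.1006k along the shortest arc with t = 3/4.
0.2018 + 0.5918i - 0.7764j + 0.0794k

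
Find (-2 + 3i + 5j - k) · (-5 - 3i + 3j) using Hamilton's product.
4 - 6i - 28j + 29k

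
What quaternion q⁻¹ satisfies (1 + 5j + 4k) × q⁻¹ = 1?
0.0238 - 0.119j - 0.0952k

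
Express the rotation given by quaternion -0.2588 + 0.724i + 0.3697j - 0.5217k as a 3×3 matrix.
[[0.1823, 0.2653, -0.9468], [0.8054, -0.5927, -0.011], [-0.5641, -0.7605, -0.3217]]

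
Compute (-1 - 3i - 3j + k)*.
-1 + 3i + 3j - k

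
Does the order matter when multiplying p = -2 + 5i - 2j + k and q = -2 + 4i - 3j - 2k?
Yes: pq = -20 - 11i + 24j - 5k ≠ -20 - 25i - 4j + 9k = qp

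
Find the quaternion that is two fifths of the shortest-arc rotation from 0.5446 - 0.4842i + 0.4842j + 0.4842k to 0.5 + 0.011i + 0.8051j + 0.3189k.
0.5523 - 0.2984i + 0.6435j + 0.4379k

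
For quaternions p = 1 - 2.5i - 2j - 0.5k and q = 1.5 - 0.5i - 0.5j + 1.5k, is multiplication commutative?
No: pq = -7.5i + 0.5j + k ≠ -i - 7.5j + 0.5k = qp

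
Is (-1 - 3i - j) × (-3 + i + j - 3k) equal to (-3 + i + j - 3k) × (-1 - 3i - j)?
No: pq = 7 + 11i - 7j + k ≠ 7 + 5i + 11j + 5k = qp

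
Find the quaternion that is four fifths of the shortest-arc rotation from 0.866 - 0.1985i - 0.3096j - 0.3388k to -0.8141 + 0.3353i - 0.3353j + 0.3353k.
0.8562 - 0.3186i + 0.2092j - 0.3488k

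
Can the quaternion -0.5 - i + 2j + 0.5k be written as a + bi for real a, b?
No. The quaternion -0.5 - i + 2j + 0.5k has j-coefficient y = 2 and k-coefficient z = 0.5, not both zero, so it does not lie in the complex subalgebra spanned by 1 and i.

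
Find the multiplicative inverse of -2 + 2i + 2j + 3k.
-0.0952 - 0.0952i - 0.0952j - 0.1429k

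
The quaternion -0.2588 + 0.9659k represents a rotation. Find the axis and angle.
axis = (0, 0, 1), θ = 7π/6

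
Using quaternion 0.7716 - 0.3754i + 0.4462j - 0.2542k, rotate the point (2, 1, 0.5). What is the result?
(1.442, -0.689, -1.642)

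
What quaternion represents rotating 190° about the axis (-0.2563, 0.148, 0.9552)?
-0.0872 - 0.2553i + 0.1474j + 0.9516k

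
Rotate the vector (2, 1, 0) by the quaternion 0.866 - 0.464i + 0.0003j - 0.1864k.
(2.184, -0.146, -0.459)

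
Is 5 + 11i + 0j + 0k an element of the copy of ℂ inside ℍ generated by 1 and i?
Yes. The quaternion 5 + 11i has j- and k-coefficients y = z = 0, so it lies in the complex subalgebra spanned by 1 and i.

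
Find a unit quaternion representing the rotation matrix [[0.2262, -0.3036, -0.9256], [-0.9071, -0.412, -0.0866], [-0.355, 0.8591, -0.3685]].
0.3338 + 0.7083i - 0.4273j - 0.452k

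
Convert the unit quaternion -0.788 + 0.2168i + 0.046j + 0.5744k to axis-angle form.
axis = (0.3521, 0.0747, 0.933), θ = 284°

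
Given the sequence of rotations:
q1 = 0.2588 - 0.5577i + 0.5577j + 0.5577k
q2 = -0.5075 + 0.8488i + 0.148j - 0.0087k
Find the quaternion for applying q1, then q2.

q2 · q1 = 0.2643 + 0.5901i - 0.7133j + 0.2706k
0.2643 + 0.5901i - 0.7133j + 0.2706k


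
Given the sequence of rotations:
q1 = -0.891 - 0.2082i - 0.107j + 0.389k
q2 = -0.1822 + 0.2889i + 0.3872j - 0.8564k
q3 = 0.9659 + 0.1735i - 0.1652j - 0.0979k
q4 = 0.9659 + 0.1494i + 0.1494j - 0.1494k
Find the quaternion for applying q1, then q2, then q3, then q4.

q2 · q1 = 0.5971 - 0.1605i - 0.2596j + 0.7419k
q3 · q2 · q1 = 0.6343 - 0.1994i - 0.4624j + 0.5866k
q4 · q3 · q2 · q1 = 0.7992 - 0.0793i - 0.4097j + 0.4325k
0.7992 - 0.0793i - 0.4097j + 0.4325k


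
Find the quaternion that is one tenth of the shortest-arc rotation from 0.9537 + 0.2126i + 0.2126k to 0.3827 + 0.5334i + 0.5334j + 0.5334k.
0.9284 + 0.259i + 0.0619j + 0.259k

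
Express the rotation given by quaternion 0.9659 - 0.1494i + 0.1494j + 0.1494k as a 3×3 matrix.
[[0.9107, -0.3333, 0.244], [0.244, 0.9107, 0.3333], [-0.3333, -0.244, 0.9107]]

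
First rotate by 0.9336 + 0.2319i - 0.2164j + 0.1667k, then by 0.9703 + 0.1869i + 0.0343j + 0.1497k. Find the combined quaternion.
0.845 + 0.4376i - 0.1744j + 0.2531k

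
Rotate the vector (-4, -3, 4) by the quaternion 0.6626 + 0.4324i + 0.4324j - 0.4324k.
(-3.053, -3.748, 4.199)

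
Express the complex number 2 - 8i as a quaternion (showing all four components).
2 - 8i + 0j + 0k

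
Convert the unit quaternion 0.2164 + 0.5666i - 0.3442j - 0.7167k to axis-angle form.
axis = (0.5804, -0.3526, -0.7341), θ = 155°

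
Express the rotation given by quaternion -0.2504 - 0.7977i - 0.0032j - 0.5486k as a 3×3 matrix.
[[0.3981, -0.2696, 0.8768], [0.2798, -0.8746, -0.396], [0.8736, 0.403, -0.2727]]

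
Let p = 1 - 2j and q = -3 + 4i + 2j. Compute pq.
1 + 4i + 8j + 8k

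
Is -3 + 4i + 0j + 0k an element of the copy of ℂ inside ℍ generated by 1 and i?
Yes. The quaternion -3 + 4i has j- and k-coefficients y = z = 0, so it lies in the complex subalgebra spanned by 1 and i.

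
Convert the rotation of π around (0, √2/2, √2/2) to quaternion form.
0.7071j + 0.7071k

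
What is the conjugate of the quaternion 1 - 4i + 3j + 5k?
1 + 4i - 3j - 5k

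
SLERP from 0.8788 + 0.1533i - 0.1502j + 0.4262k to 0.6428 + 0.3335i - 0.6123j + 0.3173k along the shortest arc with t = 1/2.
0.7925 + 0.2535i - 0.3971j + 0.3872k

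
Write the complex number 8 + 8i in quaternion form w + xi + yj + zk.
8 + 8i + 0j + 0k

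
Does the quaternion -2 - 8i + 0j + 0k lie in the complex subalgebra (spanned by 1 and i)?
Yes. The quaternion -2 - 8i has j- and k-coefficients y = z = 0, so it lies in the complex subalgebra spanned by 1 and i.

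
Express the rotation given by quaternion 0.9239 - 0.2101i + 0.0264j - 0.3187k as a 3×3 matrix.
[[0.7955, 0.5778, 0.1827], [-0.6, 0.7086, 0.3714], [0.0851, -0.4051, 0.9103]]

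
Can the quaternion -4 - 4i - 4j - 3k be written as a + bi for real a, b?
No. The quaternion -4 - 4i - 4j - 3k has j-coefficient y = -4 and k-coefficient z = -3, not both zero, so it does not lie in the complex subalgebra spanned by 1 and i.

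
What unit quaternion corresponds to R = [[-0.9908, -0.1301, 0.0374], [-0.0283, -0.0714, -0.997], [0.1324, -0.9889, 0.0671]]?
0.0349 + 0.0582i - 0.6805j + 0.7296k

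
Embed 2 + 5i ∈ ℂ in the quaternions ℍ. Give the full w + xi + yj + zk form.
2 + 5i + 0j + 0k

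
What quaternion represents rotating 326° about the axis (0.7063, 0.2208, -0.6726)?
-0.9563 + 0.2065i + 0.0646j - 0.1966k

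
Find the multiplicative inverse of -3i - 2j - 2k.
0.1765i + 0.1176j + 0.1176k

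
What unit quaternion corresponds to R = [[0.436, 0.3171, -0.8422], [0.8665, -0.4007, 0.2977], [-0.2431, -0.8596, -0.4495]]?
-0.3827 + 0.756i + 0.3914j - 0.3589k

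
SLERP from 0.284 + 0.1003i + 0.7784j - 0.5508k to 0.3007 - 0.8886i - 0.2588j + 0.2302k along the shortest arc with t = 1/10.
0.2304 + 0.211i + 0.7725j - 0.5528k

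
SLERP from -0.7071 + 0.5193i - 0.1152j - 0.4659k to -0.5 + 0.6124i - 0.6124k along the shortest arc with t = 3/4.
-0.5566 + 0.5938i - 0.0292j - 0.5803k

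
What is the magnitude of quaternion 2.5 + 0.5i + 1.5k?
2.958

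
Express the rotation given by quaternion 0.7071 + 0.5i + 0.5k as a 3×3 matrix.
[[0.5, -0.7071, 0.5], [0.7071, 0, -0.7071], [0.5, 0.7071, 0.5]]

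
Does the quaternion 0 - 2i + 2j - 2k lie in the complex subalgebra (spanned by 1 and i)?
No. The quaternion -2i + 2j - 2k has j-coefficient y = 2 and k-coefficient z = -2, not both zero, so it does not lie in the complex subalgebra spanned by 1 and i.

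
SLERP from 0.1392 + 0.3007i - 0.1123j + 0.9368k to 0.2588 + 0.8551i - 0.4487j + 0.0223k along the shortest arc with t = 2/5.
0.2265 + 0.6359i - 0.3015j + 0.6734k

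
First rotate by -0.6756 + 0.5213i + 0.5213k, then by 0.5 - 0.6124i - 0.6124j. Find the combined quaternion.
-0.0186 + 0.3551i + 0.733j + 0.5799k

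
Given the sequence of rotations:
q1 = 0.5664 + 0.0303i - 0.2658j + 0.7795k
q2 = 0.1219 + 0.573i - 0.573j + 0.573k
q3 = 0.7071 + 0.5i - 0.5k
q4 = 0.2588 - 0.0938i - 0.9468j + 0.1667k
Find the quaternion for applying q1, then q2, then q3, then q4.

q2 · q1 = -0.5473 + 0.0339i - 0.7862j + 0.2846k
q3 · q2 · q1 = -0.2616 - 0.6428i - 0.7152j + 0.0818k
q4 · q3 · q2 · q1 = -0.8188 - 0.1i - 0.0369j - 0.564k
-0.8188 - 0.1i - 0.0369j - 0.564k


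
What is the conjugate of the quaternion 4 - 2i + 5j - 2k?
4 + 2i - 5j + 2k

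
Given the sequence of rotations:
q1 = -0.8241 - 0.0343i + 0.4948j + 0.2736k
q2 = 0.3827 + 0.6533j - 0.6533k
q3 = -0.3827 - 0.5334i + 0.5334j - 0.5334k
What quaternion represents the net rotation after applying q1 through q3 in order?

q2 · q1 = -0.4599 + 0.4889i - 0.3266j + 0.6655k
q3 · q2 · q1 = 0.966 + 0.239i - 0.0261j - 0.0959k
0.966 + 0.239i - 0.0261j - 0.0959k


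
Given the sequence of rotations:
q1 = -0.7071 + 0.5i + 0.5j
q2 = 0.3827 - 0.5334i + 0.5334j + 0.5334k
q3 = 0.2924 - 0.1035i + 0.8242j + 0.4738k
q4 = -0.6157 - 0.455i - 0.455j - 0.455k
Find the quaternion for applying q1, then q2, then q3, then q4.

q2 · q1 = -0.2706 + 0.3018i + 0.0809j - 0.9106k
q3 · q2 · q1 = 0.3169 - 0.6726i - 0.1506j - 0.6516k
q4 · q3 · q2 · q1 = -0.8661 + 0.4979i - 0.0419j + 0.0195k
-0.8661 + 0.4979i - 0.0419j + 0.0195k


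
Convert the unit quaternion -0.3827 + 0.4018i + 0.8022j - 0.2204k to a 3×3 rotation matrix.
[[-0.3842, 0.476, -0.7911], [0.8133, 0.58, -0.0461], [0.4369, -0.6611, -0.6099]]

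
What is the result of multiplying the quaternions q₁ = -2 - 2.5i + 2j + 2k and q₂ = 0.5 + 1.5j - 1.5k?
-1 - 7.25i - 5.75j + 0.25k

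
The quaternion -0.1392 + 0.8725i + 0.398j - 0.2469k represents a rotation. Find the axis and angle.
axis = (0.8811, 0.4019, -0.2493), θ = 196°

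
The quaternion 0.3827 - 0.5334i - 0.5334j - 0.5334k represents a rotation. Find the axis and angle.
axis = (-√3/3, -√3/3, -√3/3), θ = 3π/4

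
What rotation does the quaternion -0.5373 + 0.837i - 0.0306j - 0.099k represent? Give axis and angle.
axis = (0.9924, -0.0363, -0.1174), θ = 245°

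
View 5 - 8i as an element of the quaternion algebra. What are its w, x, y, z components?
5 - 8i + 0j + 0k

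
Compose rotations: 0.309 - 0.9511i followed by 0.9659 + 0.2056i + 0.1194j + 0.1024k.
0.494 - 0.8551i - 0.0605j + 0.1452k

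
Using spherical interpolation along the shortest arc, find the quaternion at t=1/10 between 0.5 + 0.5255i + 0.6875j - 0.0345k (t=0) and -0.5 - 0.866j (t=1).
0.5074 + 0.4778i + 0.7164j - 0.0314k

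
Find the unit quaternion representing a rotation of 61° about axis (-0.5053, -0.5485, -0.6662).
0.8616 - 0.2565i - 0.2784j - 0.3381k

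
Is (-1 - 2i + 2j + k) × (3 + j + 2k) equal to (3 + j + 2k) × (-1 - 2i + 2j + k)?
No: pq = -7 - 3i + 9j - k ≠ -7 - 9i + j + 3k = qp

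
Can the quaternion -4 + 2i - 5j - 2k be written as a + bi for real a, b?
No. The quaternion -4 + 2i - 5j - 2k has j-coefficient y = -5 and k-coefficient z = -2, not both zero, so it does not lie in the complex subalgebra spanned by 1 and i.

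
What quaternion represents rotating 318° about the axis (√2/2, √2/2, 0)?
-0.9336 + 0.2534i + 0.2534j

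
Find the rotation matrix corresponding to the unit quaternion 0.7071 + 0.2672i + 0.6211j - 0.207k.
[[0.1428, 0.6247, 0.7677], [0.0392, 0.7715, -0.635], [-0.989, 0.1207, 0.0857]]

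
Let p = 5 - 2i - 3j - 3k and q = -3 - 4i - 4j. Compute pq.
-35 - 26i + j + 5k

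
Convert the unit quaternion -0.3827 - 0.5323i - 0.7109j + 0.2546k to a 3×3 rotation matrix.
[[-0.1404, 0.9517, 0.2731], [0.562, 0.3037, -0.7694], [-0.8152, 0.0454, -0.5774]]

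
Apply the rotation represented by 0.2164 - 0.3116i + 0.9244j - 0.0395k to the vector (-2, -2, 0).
(2.542, -0.419, 1.167)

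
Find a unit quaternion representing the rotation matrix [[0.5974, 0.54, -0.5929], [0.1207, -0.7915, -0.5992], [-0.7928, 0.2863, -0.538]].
0.2588 + 0.8554i + 0.1931j - 0.405k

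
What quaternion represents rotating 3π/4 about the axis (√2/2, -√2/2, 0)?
0.3827 + 0.6533i - 0.6533j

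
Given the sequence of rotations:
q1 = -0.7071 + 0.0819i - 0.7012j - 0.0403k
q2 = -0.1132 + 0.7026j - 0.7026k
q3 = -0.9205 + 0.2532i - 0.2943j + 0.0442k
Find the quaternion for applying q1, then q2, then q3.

q2 · q1 = 0.5444 - 0.5302i - 0.475j + 0.4438k
q3 · q2 · q1 = -0.5263 + 0.5163i + 0.1412j - 0.6608k
-0.5263 + 0.5163i + 0.1412j - 0.6608k


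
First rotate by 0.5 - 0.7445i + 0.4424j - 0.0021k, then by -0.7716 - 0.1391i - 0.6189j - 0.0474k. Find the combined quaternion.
-0.2157 + 0.5272i - 0.6158j - 0.5444k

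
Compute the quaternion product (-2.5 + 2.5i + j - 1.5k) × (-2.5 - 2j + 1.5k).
10.5 - 7.75i - 1.25j - 5k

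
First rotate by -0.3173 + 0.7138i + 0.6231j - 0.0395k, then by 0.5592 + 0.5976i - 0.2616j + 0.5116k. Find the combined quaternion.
-0.4208 - 0.0989i + 0.8202j + 0.3747k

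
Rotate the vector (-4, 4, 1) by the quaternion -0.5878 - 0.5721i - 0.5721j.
(1.909, -1.909, 5.071)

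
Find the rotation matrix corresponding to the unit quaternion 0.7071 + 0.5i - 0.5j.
[[0.5, -0.5, -0.7071], [-0.5, 0.5, -0.7071], [0.7071, 0.7071, 0]]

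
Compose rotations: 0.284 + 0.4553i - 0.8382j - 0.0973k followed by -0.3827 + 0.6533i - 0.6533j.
-0.9537 + 0.0749i + 0.1988j - 0.2129k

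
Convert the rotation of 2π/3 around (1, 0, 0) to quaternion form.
0.5 + 0.866i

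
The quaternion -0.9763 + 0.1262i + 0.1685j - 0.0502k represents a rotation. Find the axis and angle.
axis = (0.5831, 0.7786, -0.232), θ = 335°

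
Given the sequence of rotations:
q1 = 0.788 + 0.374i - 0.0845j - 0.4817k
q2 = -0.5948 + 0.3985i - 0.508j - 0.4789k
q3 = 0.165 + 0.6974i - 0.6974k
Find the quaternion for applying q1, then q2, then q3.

q2 · q1 = -0.8914 + 0.2958i - 0.3372j + 0.0655k
q3 · q2 · q1 = -0.3077 - 0.808i - 0.3076j + 0.3973k
-0.3077 - 0.808i - 0.3076j + 0.3973k


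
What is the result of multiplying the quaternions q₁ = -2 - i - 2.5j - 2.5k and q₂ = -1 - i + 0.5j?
2.25 + 4.25i + 4j - 0.5k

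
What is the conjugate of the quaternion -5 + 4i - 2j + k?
-5 - 4i + 2j - k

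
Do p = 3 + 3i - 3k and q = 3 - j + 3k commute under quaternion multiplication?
No: pq = 18 + 6i - 12j - 3k ≠ 18 + 12i + 6j + 3k = qp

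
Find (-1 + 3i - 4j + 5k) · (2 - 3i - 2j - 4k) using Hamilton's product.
19 + 35i - 9j - 4k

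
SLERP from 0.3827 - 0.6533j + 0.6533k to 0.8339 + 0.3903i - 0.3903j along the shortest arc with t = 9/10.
0.8188 + 0.3623i - 0.4387j + 0.0764k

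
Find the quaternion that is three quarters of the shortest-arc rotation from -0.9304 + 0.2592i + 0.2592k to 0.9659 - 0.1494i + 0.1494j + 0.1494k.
-0.9758 + 0.1807i - 0.1138j - 0.0468k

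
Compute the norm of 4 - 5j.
√41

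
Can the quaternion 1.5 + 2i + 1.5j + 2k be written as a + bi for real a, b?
No. The quaternion 1.5 + 2i + 1.5j + 2k has j-coefficient y = 1.5 and k-coefficient z = 2, not both zero, so it does not lie in the complex subalgebra spanned by 1 and i.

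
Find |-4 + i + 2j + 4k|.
√37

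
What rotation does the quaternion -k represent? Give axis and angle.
axis = (0, 0, -1), θ = π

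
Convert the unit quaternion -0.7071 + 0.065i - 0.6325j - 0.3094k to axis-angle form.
axis = (0.0919, -0.8945, -0.4376), θ = 3π/2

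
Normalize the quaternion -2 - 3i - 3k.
-0.4264 - 0.6396i - 0.6396k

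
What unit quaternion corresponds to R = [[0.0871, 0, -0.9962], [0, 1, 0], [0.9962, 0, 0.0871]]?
0.7373 - 0.6756j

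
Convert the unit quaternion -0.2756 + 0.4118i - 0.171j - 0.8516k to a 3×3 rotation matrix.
[[-0.5089, -0.6102, -0.6071], [0.3286, -0.7896, 0.5182], [-0.7956, 0.0643, 0.6024]]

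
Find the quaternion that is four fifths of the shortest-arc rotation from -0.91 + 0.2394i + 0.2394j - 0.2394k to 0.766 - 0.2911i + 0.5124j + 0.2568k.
-0.8383 + 0.295i - 0.373j - 0.2665k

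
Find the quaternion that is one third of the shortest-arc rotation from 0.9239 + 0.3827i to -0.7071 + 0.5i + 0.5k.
0.9759 + 0.0863i - 0.2005k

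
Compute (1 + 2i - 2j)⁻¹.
0.1111 - 0.2222i + 0.2222j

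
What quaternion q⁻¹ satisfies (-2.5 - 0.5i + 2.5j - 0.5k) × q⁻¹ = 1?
-0.1923 + 0.0385i - 0.1923j + 0.0385k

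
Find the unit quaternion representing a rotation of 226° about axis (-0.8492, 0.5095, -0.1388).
-0.3907 - 0.7817i + 0.469j - 0.1278k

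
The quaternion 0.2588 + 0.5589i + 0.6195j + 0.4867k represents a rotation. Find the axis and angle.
axis = (0.5786, 0.6413, 0.5039), θ = 5π/6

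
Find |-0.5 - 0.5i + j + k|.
1.581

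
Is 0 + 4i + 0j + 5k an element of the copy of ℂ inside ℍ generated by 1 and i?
No. The quaternion 4i + 5k has j-coefficient y = 0 and k-coefficient z = 5, not both zero, so it does not lie in the complex subalgebra spanned by 1 and i.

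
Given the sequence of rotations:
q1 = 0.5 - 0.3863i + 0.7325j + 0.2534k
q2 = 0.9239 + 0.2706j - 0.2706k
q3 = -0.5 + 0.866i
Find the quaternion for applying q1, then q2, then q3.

q2 · q1 = 0.3323 - 0.0901i + 0.9166j + 0.2033k
q3 · q2 · q1 = -0.0881 + 0.3328i - 0.6344j + 0.6921k
-0.0881 + 0.3328i - 0.6344j + 0.6921k


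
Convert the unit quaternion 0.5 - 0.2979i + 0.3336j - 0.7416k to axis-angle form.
axis = (-0.344, 0.3852, -0.8563), θ = 2π/3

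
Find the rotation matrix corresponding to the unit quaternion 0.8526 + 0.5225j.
[[0.454, 0, 0.891], [0, 1, 0], [-0.891, 0, 0.454]]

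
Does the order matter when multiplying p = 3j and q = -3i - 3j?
Yes: pq = 9 + 9k ≠ 9 - 9k = qp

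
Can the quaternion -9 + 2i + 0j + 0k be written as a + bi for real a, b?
Yes. The quaternion -9 + 2i has j- and k-coefficients y = z = 0, so it lies in the complex subalgebra spanned by 1 and i.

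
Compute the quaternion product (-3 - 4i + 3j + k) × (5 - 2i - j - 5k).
-15 - 28i - 4j + 30k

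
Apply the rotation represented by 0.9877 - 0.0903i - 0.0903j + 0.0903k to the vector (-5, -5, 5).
(-5, -5, 5)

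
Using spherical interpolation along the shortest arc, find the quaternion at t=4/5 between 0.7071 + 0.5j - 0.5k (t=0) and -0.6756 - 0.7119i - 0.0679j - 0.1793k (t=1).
0.763 + 0.619i + 0.1832j + 0.0318k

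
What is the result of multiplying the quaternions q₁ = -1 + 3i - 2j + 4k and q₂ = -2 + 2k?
-6 - 10i - 2j - 10k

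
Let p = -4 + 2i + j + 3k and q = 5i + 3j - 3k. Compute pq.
-4 - 32i + 9j + 13k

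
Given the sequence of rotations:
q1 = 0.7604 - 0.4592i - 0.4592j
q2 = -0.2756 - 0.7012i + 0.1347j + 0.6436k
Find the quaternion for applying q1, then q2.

q2 · q1 = -0.4697 - 0.1111i - 0.0666j + 0.8732k
-0.4697 - 0.1111i - 0.0666j + 0.8732k


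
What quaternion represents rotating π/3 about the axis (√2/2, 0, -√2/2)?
0.866 + 0.3536i - 0.3536k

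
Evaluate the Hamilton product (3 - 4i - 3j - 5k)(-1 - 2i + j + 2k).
2 - 3i + 24j + k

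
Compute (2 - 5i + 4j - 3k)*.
2 + 5i - 4j + 3k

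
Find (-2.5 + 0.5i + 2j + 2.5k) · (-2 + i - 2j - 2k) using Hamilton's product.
13.5 - 2.5i + 4.5j - 3k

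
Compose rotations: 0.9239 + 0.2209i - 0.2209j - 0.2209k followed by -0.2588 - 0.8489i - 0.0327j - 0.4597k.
-0.1604 - 0.9358i - 0.2621j - 0.1728k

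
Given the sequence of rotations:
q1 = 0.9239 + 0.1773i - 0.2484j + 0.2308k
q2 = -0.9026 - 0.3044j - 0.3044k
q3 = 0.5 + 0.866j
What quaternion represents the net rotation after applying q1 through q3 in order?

q2 · q1 = -0.8393 - 0.3059i - 0.111j - 0.4356k
q3 · q2 · q1 = -0.3235 - 0.5302i - 0.7823j + 0.0471k
-0.3235 - 0.5302i - 0.7823j + 0.0471k


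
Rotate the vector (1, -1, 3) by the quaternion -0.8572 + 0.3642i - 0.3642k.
(0.563, 2.028, 2.563)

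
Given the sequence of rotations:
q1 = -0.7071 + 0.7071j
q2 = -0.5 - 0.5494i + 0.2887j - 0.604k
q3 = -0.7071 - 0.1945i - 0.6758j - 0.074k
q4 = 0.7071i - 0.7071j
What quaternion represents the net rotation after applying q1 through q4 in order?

q2 · q1 = 0.1494 + 0.8156i - 0.5577j + 0.0386k
q3 · q2 · q1 = -0.321 - 0.6731i + 0.2405j + 0.6213k
q4 · q3 · q2 · q1 = 0.646 - 0.6663i - 0.2123j - 0.3059k
0.646 - 0.6663i - 0.2123j - 0.3059k


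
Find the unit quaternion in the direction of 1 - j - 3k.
0.3015 - 0.3015j - 0.9045k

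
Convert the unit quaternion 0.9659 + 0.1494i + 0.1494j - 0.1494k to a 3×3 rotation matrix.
[[0.9107, 0.3333, 0.244], [-0.244, 0.9107, -0.3333], [-0.3333, 0.244, 0.9107]]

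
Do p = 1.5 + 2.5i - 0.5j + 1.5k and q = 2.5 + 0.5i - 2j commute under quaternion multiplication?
No: pq = 1.5 + 10i - 3.5j - k ≠ 1.5 + 4i - 5j + 8.5k = qp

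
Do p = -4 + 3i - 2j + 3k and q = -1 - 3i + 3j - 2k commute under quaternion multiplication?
No: pq = 25 + 4i - 13j + 8k ≠ 25 + 14i - 7j + 2k = qp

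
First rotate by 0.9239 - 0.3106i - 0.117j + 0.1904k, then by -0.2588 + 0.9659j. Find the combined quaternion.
-0.1261 + 0.2643i + 0.9227j + 0.2507k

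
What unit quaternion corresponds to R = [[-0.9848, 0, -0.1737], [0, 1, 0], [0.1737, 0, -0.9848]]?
-0.0872 + 0.9962j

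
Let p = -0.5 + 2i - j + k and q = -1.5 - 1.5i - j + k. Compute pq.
1.75 - 2.25i - 1.5j - 5.5k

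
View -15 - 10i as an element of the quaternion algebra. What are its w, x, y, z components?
-15 - 10i + 0j + 0k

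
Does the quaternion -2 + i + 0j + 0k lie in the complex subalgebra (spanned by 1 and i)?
Yes. The quaternion -2 + i has j- and k-coefficients y = z = 0, so it lies in the complex subalgebra spanned by 1 and i.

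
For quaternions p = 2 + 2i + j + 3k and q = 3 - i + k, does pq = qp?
No: pq = 5 + 5i - 2j + 12k ≠ 5 + 3i + 8j + 10k = qp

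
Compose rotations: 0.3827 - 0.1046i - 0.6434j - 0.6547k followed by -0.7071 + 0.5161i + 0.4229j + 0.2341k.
0.2087 + 0.1452i + 0.9302j + 0.2647k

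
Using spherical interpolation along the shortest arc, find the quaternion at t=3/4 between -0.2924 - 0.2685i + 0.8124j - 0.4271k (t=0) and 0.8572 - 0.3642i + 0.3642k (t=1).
-0.8243 + 0.2226i + 0.264j - 0.4487k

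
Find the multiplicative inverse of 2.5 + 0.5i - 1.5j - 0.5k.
0.2778 - 0.0556i + 0.1667j + 0.0556k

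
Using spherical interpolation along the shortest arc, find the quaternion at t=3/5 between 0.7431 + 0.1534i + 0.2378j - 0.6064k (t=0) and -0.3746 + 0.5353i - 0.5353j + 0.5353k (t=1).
0.5753 - 0.2805i + 0.4549j - 0.6192k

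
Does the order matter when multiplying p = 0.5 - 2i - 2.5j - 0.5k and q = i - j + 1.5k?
Yes: pq = 0.25 - 3.75i + 2j + 5.25k ≠ 0.25 + 4.75i - 3j - 3.75k = qp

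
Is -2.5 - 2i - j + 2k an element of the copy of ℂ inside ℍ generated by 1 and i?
No. The quaternion -2.5 - 2i - j + 2k has j-coefficient y = -1 and k-coefficient z = 2, not both zero, so it does not lie in the complex subalgebra spanned by 1 and i.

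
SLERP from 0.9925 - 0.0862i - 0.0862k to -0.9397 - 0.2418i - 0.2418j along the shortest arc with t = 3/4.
0.9693 + 0.1616i + 0.1838j - 0.0222k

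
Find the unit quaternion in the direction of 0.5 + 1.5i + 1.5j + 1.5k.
0.189 + 0.5669i + 0.5669j + 0.5669k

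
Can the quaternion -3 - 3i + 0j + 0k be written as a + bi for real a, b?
Yes. The quaternion -3 - 3i has j- and k-coefficients y = z = 0, so it lies in the complex subalgebra spanned by 1 and i.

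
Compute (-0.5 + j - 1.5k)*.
-0.5 - j + 1.5k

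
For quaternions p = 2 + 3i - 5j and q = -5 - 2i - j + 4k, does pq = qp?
No: pq = -9 - 39i + 11j - 5k ≠ -9 + i + 35j + 21k = qp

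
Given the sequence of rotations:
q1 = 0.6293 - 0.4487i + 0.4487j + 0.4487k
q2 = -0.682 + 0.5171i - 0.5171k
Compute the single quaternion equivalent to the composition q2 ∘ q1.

q2 · q1 = 0.0349 + 0.8634i - 0.306j - 0.3994k
0.0349 + 0.8634i - 0.306j - 0.3994k
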